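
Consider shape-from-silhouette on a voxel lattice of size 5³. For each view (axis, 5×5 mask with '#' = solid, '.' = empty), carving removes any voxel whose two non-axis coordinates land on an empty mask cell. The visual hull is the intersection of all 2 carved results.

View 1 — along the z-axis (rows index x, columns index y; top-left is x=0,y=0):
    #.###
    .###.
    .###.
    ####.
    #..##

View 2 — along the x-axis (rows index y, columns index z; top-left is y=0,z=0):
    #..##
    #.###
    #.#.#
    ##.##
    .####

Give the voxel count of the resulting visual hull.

|visual hull| = 61

initial block: 5^3 = 125
carve view 1 (along z, XY-mask fill 17/25): 85 voxels remain
carve view 2 (along x, YZ-mask fill 18/25): 61 voxels remain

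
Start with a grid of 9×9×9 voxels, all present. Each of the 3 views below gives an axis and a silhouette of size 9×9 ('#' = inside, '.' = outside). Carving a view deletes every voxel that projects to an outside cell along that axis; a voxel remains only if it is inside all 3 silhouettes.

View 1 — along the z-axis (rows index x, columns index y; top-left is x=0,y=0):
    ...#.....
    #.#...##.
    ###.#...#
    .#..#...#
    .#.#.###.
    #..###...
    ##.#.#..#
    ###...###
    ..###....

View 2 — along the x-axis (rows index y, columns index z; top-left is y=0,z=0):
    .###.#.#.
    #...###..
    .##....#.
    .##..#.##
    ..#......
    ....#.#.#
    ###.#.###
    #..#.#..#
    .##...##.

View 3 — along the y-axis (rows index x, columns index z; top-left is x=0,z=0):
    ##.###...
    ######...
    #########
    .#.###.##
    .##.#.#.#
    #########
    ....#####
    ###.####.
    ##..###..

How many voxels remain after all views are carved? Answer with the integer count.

|visual hull| = 103

initial block: 9^3 = 729
V1 z: intersect with XY mask (36 set) -- 324 left
V2 x: intersect with YZ mask (36 set) -- 144 left
V3 y: intersect with XZ mask (57 set) -- 103 left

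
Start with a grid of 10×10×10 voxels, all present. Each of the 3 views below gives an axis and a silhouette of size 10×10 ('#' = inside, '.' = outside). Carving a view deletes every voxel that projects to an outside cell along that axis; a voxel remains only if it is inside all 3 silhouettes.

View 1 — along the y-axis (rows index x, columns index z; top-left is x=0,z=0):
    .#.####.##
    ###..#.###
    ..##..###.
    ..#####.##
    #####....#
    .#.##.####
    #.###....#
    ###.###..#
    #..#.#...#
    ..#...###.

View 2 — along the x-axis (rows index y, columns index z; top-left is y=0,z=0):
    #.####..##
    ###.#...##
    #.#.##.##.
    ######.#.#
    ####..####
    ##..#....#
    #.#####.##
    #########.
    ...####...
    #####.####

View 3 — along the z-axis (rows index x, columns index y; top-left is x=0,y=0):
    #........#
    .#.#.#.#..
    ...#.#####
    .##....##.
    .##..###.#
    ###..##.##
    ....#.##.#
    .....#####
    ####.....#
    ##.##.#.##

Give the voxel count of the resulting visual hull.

voxel count = 201

start: 10×10×10 = 1000 voxels
after view 1 [y-axis, 59 of 100 cells solid] → remaining = 590
after view 2 [x-axis, 69 of 100 cells solid] → remaining = 412
after view 3 [z-axis, 50 of 100 cells solid] → remaining = 201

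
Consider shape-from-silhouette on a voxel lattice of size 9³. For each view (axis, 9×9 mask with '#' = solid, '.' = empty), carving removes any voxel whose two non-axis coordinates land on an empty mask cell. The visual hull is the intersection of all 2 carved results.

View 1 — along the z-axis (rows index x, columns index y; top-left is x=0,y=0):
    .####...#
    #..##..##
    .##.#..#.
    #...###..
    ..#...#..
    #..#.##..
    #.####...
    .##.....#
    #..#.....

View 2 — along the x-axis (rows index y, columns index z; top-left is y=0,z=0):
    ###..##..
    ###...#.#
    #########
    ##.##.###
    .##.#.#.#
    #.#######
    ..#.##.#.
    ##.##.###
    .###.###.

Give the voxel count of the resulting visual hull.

before carving: 729 voxels (9×9×9)
after view 1 [z-axis, 34 of 81 cells solid] → remaining = 306
after view 2 [x-axis, 56 of 81 cells solid] → remaining = 213

remaining voxels: 213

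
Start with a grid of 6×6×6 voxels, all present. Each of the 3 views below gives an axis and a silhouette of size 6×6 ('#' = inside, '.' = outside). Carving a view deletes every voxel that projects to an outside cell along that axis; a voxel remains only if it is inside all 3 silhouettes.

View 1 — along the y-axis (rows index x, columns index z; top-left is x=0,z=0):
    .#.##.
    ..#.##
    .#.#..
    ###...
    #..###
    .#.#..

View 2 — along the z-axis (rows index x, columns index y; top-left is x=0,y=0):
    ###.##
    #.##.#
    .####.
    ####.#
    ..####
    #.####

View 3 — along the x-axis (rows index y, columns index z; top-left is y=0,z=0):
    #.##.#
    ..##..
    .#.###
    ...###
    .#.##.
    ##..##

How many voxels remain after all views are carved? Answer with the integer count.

start: 6×6×6 = 216 voxels
[1] y-view keeps 17 columns → grid now 102
[2] z-view keeps 27 columns → grid now 76
[3] x-view keeps 20 columns → grid now 48

48 voxels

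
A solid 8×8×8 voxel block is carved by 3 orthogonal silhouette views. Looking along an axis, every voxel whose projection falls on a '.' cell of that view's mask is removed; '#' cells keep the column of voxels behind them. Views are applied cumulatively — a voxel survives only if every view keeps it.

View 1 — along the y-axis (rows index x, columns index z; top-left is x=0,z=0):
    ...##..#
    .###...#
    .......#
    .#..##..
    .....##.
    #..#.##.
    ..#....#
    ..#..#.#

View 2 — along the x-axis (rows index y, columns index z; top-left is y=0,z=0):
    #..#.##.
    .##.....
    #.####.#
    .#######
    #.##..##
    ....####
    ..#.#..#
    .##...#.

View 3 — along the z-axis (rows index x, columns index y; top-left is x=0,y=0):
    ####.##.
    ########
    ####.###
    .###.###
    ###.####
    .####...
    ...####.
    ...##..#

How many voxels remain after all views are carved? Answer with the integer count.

remaining voxels: 72

initial block: 8^3 = 512
step 1: project along y, AND mask (22/64) → |grid| = 176
step 2: project along x, AND mask (34/64) → |grid| = 98
step 3: project along z, AND mask (45/64) → |grid| = 72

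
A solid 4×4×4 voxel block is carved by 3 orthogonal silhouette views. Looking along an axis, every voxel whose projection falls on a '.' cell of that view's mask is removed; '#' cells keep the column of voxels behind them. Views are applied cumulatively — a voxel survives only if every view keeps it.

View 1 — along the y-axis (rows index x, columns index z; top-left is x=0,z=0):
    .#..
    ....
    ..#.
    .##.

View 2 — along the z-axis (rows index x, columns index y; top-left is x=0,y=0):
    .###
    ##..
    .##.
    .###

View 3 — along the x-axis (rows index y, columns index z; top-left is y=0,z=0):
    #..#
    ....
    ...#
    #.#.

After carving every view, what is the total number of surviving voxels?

start: 4×4×4 = 64 voxels
step 1: project along y, AND mask (4/16) → |grid| = 16
step 2: project along z, AND mask (10/16) → |grid| = 11
step 3: project along x, AND mask (5/16) → |grid| = 1

1 voxels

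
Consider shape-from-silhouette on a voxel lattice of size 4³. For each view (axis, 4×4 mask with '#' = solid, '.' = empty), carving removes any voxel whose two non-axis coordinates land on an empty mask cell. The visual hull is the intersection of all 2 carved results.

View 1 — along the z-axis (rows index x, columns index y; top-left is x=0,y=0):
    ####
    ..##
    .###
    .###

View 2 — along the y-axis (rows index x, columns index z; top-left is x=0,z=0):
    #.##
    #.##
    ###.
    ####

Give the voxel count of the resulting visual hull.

remaining voxels: 39

initial block: 4^3 = 64
step 1: project along z, AND mask (12/16) → |grid| = 48
step 2: project along y, AND mask (13/16) → |grid| = 39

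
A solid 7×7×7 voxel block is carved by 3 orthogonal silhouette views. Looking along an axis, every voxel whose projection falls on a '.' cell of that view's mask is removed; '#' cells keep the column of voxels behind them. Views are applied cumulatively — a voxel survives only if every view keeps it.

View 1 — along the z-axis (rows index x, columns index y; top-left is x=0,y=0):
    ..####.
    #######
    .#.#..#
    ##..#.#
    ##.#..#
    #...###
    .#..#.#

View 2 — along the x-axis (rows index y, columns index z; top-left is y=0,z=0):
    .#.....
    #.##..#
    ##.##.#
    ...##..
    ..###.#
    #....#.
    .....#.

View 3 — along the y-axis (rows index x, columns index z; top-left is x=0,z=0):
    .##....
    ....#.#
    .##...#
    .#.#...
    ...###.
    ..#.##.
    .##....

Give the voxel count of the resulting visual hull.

start: 7×7×7 = 343 voxels
step 1: project along z, AND mask (29/49) → |grid| = 203
step 2: project along x, AND mask (19/49) → |grid| = 74
step 3: project along y, AND mask (17/49) → |grid| = 23

|visual hull| = 23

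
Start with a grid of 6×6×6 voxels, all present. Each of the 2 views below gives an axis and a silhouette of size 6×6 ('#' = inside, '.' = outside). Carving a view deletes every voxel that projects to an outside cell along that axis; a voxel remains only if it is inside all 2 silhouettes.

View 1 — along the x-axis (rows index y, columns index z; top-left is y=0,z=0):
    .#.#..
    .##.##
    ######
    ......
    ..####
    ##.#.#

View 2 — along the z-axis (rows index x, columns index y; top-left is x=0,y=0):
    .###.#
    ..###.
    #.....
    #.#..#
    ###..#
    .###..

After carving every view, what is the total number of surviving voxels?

voxel count = 64

start: 6×6×6 = 216 voxels
V1 x: intersect with YZ mask (20 set) -- 120 left
V2 z: intersect with XY mask (18 set) -- 64 left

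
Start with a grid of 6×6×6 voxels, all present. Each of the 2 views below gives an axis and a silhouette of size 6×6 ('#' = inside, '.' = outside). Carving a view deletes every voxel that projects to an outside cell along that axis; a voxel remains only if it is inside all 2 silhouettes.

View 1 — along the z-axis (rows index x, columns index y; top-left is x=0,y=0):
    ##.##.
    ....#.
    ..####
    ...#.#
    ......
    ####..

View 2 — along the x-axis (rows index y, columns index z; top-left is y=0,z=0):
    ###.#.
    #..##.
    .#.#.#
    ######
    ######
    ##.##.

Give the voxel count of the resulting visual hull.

before carving: 216 voxels (6×6×6)
V1 z: intersect with XY mask (15 set) -- 90 left
V2 x: intersect with YZ mask (26 set) -- 70 left

remaining voxels: 70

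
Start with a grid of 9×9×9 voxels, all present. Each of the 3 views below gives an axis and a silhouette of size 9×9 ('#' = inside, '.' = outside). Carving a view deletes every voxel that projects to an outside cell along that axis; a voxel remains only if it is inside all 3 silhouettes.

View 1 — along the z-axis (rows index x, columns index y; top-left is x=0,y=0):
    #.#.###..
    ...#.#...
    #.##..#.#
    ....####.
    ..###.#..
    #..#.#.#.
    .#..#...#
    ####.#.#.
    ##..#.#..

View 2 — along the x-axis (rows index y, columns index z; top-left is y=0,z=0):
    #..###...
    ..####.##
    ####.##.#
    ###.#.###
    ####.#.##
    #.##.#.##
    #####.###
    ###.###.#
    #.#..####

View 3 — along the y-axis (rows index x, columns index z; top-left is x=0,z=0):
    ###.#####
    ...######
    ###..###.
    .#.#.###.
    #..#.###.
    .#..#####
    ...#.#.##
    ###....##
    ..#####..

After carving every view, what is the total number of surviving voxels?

voxel count = 147

start: 9×9×9 = 729 voxels
after view 1 [z-axis, 37 of 81 cells solid] → remaining = 333
after view 2 [x-axis, 58 of 81 cells solid] → remaining = 239
after view 3 [y-axis, 50 of 81 cells solid] → remaining = 147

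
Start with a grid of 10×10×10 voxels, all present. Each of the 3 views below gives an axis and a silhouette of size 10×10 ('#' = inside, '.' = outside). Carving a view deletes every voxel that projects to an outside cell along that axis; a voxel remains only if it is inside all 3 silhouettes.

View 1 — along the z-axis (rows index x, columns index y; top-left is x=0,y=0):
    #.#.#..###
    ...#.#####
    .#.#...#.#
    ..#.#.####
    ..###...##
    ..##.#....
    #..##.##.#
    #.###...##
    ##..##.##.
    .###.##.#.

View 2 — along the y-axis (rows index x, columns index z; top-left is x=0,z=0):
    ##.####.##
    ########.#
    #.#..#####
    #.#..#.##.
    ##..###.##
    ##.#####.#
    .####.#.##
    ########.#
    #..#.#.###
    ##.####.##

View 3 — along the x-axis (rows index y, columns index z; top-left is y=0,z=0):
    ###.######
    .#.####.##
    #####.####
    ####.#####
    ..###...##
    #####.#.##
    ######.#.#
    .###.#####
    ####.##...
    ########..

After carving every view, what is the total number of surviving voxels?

voxel count = 304

before carving: 1000 voxels (10×10×10)
after view 1 [z-axis, 54 of 100 cells solid] → remaining = 540
after view 2 [y-axis, 74 of 100 cells solid] → remaining = 399
after view 3 [x-axis, 77 of 100 cells solid] → remaining = 304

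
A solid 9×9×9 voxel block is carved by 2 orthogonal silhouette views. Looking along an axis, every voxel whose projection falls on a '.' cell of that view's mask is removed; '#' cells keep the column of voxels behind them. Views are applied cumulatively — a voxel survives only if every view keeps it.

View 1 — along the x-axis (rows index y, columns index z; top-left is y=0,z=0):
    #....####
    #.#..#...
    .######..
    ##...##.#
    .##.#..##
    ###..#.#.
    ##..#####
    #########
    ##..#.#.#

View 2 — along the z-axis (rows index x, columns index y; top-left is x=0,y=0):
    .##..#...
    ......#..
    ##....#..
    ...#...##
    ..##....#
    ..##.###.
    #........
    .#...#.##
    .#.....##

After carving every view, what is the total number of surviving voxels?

initial block: 9^3 = 729
step 1: project along x, AND mask (50/81) → |grid| = 450
step 2: project along z, AND mask (26/81) → |grid| = 147

voxel count = 147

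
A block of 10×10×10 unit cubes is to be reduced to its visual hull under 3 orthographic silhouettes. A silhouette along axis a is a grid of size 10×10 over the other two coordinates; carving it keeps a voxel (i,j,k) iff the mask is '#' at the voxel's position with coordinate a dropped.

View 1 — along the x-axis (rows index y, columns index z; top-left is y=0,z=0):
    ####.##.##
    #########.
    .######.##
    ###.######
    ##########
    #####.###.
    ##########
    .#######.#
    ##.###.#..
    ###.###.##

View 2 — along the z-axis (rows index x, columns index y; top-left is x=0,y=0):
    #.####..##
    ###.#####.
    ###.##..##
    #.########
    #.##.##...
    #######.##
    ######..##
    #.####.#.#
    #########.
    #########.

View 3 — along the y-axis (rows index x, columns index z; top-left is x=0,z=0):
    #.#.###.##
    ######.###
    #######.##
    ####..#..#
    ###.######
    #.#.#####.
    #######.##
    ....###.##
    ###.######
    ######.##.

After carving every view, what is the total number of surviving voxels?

|visual hull| = 515

start: 10×10×10 = 1000 voxels
[1] x-view keeps 84 columns → grid now 840
[2] z-view keeps 78 columns → grid now 652
[3] y-view keeps 78 columns → grid now 515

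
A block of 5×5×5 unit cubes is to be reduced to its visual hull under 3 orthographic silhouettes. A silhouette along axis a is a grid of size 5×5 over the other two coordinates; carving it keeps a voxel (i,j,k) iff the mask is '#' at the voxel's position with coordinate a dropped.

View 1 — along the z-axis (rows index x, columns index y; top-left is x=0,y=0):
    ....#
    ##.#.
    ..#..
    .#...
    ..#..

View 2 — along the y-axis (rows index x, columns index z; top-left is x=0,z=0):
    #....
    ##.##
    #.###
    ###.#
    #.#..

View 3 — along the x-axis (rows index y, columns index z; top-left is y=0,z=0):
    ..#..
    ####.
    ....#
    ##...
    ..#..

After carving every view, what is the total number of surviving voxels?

start: 5×5×5 = 125 voxels
V1 z: intersect with XY mask (7 set) -- 35 left
V2 y: intersect with XZ mask (15 set) -- 23 left
V3 x: intersect with YZ mask (9 set) -- 9 left

voxel count = 9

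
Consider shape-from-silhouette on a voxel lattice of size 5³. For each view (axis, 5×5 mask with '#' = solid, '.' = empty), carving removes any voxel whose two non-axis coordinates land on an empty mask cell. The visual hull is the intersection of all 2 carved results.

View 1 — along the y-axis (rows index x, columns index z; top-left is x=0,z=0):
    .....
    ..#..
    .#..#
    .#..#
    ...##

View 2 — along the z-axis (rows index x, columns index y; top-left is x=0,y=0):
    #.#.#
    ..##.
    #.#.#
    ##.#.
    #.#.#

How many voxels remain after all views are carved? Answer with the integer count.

initial block: 5^3 = 125
after view 1 [y-axis, 7 of 25 cells solid] → remaining = 35
after view 2 [z-axis, 14 of 25 cells solid] → remaining = 20

voxel count = 20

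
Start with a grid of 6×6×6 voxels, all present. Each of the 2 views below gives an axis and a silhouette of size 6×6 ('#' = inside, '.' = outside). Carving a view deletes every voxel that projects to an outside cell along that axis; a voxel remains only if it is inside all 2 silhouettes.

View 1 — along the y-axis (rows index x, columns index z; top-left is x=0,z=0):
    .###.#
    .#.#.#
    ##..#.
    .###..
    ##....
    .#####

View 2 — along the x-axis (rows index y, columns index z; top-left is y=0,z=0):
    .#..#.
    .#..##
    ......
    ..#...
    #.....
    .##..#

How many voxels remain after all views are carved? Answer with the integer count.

initial block: 6^3 = 216
[1] y-view keeps 20 columns → grid now 120
[2] x-view keeps 10 columns → grid now 36

36 voxels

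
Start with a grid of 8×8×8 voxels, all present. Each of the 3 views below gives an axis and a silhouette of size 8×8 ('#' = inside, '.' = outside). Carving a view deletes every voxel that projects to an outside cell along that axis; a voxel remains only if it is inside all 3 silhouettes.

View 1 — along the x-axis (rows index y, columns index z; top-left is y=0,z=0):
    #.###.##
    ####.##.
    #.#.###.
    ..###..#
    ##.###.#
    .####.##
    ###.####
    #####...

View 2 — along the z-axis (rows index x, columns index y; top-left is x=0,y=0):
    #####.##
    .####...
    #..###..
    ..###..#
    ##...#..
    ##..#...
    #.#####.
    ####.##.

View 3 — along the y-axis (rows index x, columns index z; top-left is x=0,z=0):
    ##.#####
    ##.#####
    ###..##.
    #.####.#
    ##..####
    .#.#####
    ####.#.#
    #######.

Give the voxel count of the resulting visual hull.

full grid |V| = 512
step 1: project along x, AND mask (45/64) → |grid| = 360
step 2: project along z, AND mask (37/64) → |grid| = 206
step 3: project along y, AND mask (50/64) → |grid| = 157

remaining voxels: 157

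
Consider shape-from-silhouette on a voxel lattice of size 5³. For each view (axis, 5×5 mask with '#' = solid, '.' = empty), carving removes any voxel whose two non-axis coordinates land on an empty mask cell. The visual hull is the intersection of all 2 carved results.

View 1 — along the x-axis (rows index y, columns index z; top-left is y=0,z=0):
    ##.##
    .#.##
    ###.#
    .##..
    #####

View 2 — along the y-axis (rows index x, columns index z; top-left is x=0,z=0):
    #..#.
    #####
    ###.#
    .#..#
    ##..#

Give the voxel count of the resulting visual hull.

remaining voxels: 60

start: 5×5×5 = 125 voxels
carve view 1 (along x, YZ-mask fill 18/25): 90 voxels remain
carve view 2 (along y, XZ-mask fill 16/25): 60 voxels remain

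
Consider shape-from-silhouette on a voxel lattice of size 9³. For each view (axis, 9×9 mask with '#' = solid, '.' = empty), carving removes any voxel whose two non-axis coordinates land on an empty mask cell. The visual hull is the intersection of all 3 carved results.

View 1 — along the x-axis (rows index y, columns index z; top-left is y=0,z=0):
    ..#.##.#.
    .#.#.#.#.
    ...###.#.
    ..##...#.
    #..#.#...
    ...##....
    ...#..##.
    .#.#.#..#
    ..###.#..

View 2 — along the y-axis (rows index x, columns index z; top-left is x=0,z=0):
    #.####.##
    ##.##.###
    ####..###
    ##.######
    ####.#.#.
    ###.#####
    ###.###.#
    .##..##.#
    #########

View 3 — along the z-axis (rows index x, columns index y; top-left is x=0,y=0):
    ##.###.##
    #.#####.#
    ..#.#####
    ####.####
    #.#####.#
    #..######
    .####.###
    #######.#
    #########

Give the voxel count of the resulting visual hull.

166 voxels

before carving: 729 voxels (9×9×9)
[1] x-view keeps 31 columns → grid now 279
[2] y-view keeps 64 columns → grid now 209
[3] z-view keeps 66 columns → grid now 166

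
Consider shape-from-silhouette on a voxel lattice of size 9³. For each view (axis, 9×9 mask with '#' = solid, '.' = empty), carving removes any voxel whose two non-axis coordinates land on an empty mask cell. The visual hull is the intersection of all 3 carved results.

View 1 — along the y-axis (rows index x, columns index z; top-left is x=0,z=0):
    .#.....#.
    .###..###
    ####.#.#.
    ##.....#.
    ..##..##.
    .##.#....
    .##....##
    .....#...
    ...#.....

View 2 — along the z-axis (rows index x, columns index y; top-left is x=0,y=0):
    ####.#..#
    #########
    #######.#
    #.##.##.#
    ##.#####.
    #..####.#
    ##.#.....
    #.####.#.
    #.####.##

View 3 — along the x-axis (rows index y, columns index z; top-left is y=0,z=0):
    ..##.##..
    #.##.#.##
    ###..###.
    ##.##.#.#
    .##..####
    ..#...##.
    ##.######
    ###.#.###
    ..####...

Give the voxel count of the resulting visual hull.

start: 9×9×9 = 729 voxels
step 1: project along y, AND mask (30/81) → |grid| = 270
step 2: project along z, AND mask (58/81) → |grid| = 203
step 3: project along x, AND mask (50/81) → |grid| = 121

121 voxels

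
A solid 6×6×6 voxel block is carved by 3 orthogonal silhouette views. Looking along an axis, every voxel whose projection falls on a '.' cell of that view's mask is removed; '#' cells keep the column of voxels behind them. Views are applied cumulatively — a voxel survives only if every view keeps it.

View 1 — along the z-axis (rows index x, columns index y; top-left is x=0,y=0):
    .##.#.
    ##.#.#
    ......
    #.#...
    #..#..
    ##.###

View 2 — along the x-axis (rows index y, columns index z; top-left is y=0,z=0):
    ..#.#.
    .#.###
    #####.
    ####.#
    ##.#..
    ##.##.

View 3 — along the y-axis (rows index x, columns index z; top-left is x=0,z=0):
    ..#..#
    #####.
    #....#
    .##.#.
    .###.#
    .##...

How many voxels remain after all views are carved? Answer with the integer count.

initial block: 6^3 = 216
[1] z-view keeps 16 columns → grid now 96
[2] x-view keeps 23 columns → grid now 59
[3] y-view keeps 18 columns → grid now 31

|visual hull| = 31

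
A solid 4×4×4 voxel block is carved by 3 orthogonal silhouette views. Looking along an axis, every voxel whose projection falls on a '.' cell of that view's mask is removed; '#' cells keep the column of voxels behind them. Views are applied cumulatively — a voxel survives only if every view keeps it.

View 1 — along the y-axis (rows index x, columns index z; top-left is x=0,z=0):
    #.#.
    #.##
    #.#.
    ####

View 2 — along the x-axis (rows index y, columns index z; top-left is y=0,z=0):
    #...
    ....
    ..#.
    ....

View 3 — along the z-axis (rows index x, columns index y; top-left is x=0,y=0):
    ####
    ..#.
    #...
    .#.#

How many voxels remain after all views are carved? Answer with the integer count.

4 voxels

start: 4×4×4 = 64 voxels
after view 1 [y-axis, 11 of 16 cells solid] → remaining = 44
after view 2 [x-axis, 2 of 16 cells solid] → remaining = 8
after view 3 [z-axis, 8 of 16 cells solid] → remaining = 4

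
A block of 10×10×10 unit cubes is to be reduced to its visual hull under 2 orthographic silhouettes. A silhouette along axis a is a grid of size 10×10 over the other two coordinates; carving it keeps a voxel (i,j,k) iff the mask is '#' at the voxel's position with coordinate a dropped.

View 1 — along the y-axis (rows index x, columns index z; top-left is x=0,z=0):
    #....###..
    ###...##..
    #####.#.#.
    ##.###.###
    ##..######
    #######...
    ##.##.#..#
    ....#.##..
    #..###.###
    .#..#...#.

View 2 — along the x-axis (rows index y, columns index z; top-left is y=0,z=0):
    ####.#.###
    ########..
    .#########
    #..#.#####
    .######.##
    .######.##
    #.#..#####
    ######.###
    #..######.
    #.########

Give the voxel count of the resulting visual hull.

454 voxels

before carving: 1000 voxels (10×10×10)
step 1: project along y, AND mask (58/100) → |grid| = 580
step 2: project along x, AND mask (80/100) → |grid| = 454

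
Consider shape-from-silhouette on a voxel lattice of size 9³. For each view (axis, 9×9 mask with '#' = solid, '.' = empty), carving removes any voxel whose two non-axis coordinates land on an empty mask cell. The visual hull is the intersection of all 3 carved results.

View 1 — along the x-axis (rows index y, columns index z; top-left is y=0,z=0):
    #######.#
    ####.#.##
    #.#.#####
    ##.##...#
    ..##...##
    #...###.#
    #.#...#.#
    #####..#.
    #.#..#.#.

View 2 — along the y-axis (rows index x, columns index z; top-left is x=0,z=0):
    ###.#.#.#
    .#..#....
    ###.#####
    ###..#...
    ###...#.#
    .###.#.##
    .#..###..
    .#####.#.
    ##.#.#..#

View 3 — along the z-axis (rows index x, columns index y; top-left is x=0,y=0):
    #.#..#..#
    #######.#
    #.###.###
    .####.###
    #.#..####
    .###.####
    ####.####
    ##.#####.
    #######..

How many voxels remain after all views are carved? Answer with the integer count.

voxel count = 187

full grid |V| = 729
[1] x-view keeps 50 columns → grid now 450
[2] y-view keeps 46 columns → grid now 254
[3] z-view keeps 61 columns → grid now 187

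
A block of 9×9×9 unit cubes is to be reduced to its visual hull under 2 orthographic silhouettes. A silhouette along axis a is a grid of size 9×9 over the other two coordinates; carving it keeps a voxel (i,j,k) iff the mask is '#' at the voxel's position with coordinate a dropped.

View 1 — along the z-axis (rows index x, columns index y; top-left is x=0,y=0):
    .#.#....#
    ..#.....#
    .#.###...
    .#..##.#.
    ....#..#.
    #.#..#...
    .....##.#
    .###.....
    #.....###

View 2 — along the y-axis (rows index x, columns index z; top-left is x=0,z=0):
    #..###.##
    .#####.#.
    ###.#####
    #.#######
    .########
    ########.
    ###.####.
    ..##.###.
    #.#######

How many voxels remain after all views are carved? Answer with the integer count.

initial block: 9^3 = 729
V1 z: intersect with XY mask (28 set) -- 252 left
V2 y: intersect with XZ mask (64 set) -- 202 left

voxel count = 202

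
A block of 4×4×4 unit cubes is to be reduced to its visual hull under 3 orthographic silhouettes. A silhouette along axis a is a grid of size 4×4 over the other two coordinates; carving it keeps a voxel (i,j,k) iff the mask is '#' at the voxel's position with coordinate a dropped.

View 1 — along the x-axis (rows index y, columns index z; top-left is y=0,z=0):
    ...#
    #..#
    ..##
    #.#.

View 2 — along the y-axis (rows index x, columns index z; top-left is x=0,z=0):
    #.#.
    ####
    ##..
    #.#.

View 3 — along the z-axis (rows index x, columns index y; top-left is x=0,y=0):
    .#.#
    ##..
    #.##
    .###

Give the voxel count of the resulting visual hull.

remaining voxels: 11

full grid |V| = 64
V1 x: intersect with YZ mask (7 set) -- 28 left
V2 y: intersect with XZ mask (10 set) -- 17 left
V3 z: intersect with XY mask (10 set) -- 11 left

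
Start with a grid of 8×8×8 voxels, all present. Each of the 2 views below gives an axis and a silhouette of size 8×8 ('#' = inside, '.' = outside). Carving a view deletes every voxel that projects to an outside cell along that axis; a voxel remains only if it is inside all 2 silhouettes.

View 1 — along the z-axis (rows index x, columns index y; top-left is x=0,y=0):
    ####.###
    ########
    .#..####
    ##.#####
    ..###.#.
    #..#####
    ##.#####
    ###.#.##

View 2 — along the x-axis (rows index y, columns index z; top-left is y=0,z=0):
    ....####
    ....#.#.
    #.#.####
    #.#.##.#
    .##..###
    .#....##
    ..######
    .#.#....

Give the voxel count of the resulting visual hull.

start: 8×8×8 = 512 voxels
step 1: project along z, AND mask (50/64) → |grid| = 400
step 2: project along x, AND mask (33/64) → |grid| = 205

voxel count = 205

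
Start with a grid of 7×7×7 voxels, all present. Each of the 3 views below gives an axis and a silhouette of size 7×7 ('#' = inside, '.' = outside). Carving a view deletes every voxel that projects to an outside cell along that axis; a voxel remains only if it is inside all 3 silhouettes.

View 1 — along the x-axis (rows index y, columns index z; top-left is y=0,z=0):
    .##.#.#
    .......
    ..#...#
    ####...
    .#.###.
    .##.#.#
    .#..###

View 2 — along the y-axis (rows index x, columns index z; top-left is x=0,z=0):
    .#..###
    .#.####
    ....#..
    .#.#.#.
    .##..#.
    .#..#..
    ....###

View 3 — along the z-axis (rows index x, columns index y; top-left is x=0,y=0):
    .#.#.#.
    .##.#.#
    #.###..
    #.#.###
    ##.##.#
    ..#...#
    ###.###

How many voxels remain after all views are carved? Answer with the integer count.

|visual hull| = 42

initial block: 7^3 = 343
after view 1 [x-axis, 22 of 49 cells solid] → remaining = 154
after view 2 [y-axis, 21 of 49 cells solid] → remaining = 75
after view 3 [z-axis, 29 of 49 cells solid] → remaining = 42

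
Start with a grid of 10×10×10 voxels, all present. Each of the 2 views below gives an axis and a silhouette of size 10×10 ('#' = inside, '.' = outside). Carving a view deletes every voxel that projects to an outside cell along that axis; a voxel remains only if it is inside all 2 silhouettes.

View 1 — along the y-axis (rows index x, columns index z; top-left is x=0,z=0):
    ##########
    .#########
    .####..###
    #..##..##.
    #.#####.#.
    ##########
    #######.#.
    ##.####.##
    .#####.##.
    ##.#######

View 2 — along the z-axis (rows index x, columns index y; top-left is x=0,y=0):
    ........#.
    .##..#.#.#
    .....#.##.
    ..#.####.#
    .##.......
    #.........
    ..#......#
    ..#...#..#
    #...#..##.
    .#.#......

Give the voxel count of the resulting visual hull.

voxel count = 216

initial block: 10^3 = 1000
  1. axis=1 (XZ plane), |mask|=80  ⇒  voxels=800
  2. axis=2 (XY plane), |mask|=29  ⇒  voxels=216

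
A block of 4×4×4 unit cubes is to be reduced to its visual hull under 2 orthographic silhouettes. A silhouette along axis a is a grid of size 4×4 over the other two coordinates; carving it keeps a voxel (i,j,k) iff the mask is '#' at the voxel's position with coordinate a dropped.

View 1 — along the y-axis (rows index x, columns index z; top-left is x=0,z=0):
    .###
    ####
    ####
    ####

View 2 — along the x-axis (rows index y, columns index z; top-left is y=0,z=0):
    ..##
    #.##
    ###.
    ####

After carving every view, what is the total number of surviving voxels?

45 voxels

before carving: 64 voxels (4×4×4)
[1] y-view keeps 15 columns → grid now 60
[2] x-view keeps 12 columns → grid now 45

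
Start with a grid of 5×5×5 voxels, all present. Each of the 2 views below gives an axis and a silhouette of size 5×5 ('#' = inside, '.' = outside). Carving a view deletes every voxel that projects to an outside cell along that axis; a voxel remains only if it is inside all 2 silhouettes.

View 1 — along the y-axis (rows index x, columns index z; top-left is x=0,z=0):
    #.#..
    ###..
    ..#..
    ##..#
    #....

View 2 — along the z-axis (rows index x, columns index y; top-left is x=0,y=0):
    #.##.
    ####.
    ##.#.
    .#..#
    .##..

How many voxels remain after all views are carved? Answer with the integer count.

before carving: 125 voxels (5×5×5)
after view 1 [y-axis, 10 of 25 cells solid] → remaining = 50
after view 2 [z-axis, 14 of 25 cells solid] → remaining = 29

|visual hull| = 29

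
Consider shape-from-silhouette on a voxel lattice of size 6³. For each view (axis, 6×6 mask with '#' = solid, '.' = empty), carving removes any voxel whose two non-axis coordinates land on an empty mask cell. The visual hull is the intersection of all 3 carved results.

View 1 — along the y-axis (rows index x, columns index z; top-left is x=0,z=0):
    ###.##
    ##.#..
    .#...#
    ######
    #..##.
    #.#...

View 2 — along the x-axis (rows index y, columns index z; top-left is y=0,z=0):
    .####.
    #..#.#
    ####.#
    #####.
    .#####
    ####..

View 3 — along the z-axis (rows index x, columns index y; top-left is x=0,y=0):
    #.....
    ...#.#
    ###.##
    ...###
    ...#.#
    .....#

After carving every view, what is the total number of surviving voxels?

initial block: 6^3 = 216
carve view 1 (along y, XZ-mask fill 21/36): 126 voxels remain
carve view 2 (along x, YZ-mask fill 26/36): 91 voxels remain
carve view 3 (along z, XY-mask fill 14/36): 37 voxels remain

voxel count = 37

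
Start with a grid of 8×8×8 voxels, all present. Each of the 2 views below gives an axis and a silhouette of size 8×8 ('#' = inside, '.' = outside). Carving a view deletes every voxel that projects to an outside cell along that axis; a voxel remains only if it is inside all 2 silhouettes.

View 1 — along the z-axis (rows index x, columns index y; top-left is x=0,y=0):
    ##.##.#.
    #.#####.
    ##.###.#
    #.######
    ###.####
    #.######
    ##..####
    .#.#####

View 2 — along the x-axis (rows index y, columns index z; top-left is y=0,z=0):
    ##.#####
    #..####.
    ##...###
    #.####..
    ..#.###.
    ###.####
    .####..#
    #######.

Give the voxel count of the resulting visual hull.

remaining voxels: 282

full grid |V| = 512
  1. axis=2 (XY plane), |mask|=50  ⇒  voxels=400
  2. axis=0 (YZ plane), |mask|=45  ⇒  voxels=282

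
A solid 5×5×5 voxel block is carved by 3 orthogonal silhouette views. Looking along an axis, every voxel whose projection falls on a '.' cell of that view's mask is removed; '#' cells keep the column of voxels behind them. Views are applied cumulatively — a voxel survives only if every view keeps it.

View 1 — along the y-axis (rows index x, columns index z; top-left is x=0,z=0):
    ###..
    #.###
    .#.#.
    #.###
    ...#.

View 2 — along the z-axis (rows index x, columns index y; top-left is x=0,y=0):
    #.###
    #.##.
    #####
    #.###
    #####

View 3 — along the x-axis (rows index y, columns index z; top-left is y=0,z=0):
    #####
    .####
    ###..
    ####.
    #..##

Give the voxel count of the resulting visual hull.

before carving: 125 voxels (5×5×5)
after view 1 [y-axis, 14 of 25 cells solid] → remaining = 70
after view 2 [z-axis, 21 of 25 cells solid] → remaining = 55
after view 3 [x-axis, 19 of 25 cells solid] → remaining = 43

voxel count = 43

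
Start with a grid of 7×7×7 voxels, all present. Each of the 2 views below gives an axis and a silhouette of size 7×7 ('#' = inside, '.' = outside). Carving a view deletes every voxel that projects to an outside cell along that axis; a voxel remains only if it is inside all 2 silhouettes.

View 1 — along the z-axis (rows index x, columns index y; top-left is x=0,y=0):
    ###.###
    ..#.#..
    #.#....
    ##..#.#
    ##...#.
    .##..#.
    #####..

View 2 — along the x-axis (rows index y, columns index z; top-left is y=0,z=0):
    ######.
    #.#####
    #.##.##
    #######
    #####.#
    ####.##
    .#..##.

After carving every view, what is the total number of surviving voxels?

remaining voxels: 140

initial block: 7^3 = 343
[1] z-view keeps 25 columns → grid now 175
[2] x-view keeps 39 columns → grid now 140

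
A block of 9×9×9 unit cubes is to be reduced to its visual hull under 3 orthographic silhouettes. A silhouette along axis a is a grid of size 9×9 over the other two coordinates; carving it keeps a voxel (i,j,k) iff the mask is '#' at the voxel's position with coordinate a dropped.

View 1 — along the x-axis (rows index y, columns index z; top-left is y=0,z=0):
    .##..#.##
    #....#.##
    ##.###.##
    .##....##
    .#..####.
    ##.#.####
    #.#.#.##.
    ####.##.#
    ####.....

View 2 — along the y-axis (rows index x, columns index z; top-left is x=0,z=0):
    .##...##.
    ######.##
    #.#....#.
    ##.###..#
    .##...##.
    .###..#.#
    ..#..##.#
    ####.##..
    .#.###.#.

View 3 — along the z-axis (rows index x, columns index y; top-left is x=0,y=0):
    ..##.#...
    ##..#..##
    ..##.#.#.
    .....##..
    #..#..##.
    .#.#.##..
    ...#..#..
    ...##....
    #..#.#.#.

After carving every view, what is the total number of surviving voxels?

before carving: 729 voxels (9×9×9)
[1] x-view keeps 48 columns → grid now 432
[2] y-view keeps 45 columns → grid now 246
[3] z-view keeps 30 columns → grid now 89

remaining voxels: 89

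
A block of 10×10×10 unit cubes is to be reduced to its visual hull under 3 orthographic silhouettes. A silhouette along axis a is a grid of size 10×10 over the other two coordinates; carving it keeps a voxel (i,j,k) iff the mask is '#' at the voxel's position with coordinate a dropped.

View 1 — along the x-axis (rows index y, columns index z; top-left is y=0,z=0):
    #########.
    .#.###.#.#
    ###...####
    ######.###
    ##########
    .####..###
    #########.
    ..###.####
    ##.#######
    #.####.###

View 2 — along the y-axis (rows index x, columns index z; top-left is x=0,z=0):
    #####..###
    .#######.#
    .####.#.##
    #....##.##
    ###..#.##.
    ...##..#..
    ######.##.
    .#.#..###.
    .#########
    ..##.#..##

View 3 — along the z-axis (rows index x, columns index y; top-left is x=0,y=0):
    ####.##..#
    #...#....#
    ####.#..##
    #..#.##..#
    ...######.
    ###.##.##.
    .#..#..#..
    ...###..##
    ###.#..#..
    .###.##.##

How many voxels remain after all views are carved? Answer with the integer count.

initial block: 10^3 = 1000
[1] x-view keeps 81 columns → grid now 810
[2] y-view keeps 64 columns → grid now 528
[3] z-view keeps 55 columns → grid now 276

276 voxels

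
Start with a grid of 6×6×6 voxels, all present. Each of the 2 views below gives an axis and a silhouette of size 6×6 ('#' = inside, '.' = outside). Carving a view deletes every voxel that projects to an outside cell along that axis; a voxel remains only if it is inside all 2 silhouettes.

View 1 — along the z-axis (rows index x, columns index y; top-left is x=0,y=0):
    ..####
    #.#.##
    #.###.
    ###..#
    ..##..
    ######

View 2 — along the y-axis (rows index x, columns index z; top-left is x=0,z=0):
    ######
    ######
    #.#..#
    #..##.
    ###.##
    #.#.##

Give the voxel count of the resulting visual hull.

remaining voxels: 106

before carving: 216 voxels (6×6×6)
carve view 1 (along z, XY-mask fill 24/36): 144 voxels remain
carve view 2 (along y, XZ-mask fill 27/36): 106 voxels remain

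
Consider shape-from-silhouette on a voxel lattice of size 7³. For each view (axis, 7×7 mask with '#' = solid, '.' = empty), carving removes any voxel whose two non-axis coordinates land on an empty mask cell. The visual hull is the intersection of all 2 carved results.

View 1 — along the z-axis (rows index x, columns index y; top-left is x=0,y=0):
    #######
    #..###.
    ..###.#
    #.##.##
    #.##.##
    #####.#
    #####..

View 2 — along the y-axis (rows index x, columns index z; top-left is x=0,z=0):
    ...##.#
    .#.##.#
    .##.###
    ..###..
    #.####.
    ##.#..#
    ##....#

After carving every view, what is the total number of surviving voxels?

start: 7×7×7 = 343 voxels
[1] z-view keeps 36 columns → grid now 252
[2] y-view keeps 27 columns → grid now 136

136 voxels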